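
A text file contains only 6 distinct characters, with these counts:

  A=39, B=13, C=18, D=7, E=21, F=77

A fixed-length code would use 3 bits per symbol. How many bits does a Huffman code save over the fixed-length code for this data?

135

Fixed-length: 3 bits × 175 symbols = 525 bits.
Huffman merges:
D(7) + B(13) → 20
C(18) + 20 → 38
E(21) + 38 → 59
A(39) + 59 → 98
F(77) + 98 → 175
Huffman total = 20 + 38 + 59 + 98 + 175 = 390 bits.
Saving = 525 − 390 = 135 bits.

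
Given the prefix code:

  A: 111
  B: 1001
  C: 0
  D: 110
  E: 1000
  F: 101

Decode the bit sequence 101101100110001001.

FFBEB

Read left to right; each codeword is recognised as soon as it completes (prefix code):
  101→F | 101→F | 1001→B | 1000→E | 1001→B
Decoded message: FFBEB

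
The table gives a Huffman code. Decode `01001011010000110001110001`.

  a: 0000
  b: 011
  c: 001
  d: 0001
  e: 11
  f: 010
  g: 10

Read left to right; each codeword is recognised as soon as it completes (prefix code):
  010→f | 010→f | 11→e | 010→f | 0001→d | 10→g | 001→c | 11→e | 0001→d
Decoded message: ffefdgced

ffefdgced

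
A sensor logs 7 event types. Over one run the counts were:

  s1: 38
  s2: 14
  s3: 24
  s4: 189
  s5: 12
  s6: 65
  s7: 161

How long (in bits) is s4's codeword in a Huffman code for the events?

1

Build the tree from the bottom:
merge s5(12) and s2(14): 26
merge s3(24) and 26: 50
merge s1(38) and 50: 88
merge s6(65) and 88: 153
merge 153 and s7(161): 314
merge s4(189) and 314: 503
s4 sits one level below the root: a 1-bit codeword.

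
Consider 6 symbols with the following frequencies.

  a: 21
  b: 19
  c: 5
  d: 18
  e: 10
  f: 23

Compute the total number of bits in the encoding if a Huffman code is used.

240

Merge the two smallest weights repeatedly:
merge c(5) and e(10): 15
merge 15 and d(18): 33
merge b(19) and a(21): 40
merge f(23) and 33: 56
merge 40 and 56: 96
The encoded length is the sum of every internal node's weight: 15 + 33 + 40 + 56 + 96 = 240 bits.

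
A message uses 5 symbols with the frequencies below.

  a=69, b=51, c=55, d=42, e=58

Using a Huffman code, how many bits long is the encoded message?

Greedily combine the two least-frequent nodes:
d(42) + b(51) → 93
c(55) + e(58) → 113
a(69) + 93 → 162
113 + 162 → 275
Each symbol's bit-cost is frequency × depth; summing gives 643 bits (equivalently 93 + 113 + 162 + 275).

643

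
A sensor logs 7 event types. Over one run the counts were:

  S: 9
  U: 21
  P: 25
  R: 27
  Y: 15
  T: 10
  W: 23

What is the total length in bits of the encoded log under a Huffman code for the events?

357

Build the Huffman tree bottom-up:
S(9) + T(10) → 19
Y(15) + 19 → 34
U(21) + W(23) → 44
P(25) + R(27) → 52
34 + 44 → 78
52 + 78 → 130
Each symbol's bit-cost is frequency × depth; summing gives 357 bits (equivalently 19 + 34 + 44 + 52 + 78 + 130).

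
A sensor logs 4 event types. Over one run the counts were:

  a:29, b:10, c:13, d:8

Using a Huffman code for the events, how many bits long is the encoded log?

109

Build the Huffman tree bottom-up:
d(8) + b(10) → 18
c(13) + 18 → 31
a(29) + 31 → 60
Each symbol's bit-cost is frequency × depth; summing gives 109 bits (equivalently 18 + 31 + 60).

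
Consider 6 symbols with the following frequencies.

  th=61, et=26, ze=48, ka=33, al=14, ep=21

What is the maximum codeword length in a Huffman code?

Merge the two lowest-weight nodes at each step:
merge al(14) and ep(21): 35
merge et(26) and ka(33): 59
merge 35 and ze(48): 83
merge 59 and th(61): 120
merge 83 and 120: 203
The first pair merged (al, ep) ends up deepest, at depth 3.

3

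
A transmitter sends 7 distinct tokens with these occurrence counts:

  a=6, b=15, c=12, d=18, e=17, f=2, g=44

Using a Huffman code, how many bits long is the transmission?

Merge the two smallest weights repeatedly:
merge f(2) and a(6): 8
merge 8 and c(12): 20
merge b(15) and e(17): 32
merge d(18) and 20: 38
merge 32 and 38: 70
merge g(44) and 70: 114
The encoded length is the sum of every internal node's weight: 8 + 20 + 32 + 38 + 70 + 114 = 282 bits.

282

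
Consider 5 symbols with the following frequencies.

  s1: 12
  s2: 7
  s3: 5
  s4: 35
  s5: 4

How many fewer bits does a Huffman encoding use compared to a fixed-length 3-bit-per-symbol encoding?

Fixed-length: 3 bits × 63 symbols = 189 bits.
Huffman merges:
merge s5(4) and s3(5): 9
merge s2(7) and 9: 16
merge s1(12) and 16: 28
merge 28 and s4(35): 63
Huffman total = 9 + 16 + 28 + 63 = 116 bits.
Saving = 189 − 116 = 73 bits.

73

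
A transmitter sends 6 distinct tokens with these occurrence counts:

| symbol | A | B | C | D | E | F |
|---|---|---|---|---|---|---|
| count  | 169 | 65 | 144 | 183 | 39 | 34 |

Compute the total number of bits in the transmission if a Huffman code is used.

1479

Merge the two smallest weights repeatedly:
F(34) + E(39) → 73
B(65) + 73 → 138
138 + C(144) → 282
A(169) + D(183) → 352
282 + 352 → 634
Total encoded bits = sum of merged weights = 73 + 138 + 282 + 352 + 634 = 1479.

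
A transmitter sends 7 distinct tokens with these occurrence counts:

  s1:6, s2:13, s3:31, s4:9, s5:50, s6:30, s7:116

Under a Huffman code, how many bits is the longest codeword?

Merge the two lowest-weight nodes at each step:
combine s1(6), s4(9) → 15
combine s2(13), 15 → 28
combine 28, s6(30) → 58
combine s3(31), s5(50) → 81
combine 58, 81 → 139
combine s7(116), 139 → 255
The rarest symbols sit at the bottom; the longest codeword is 5 bits.

5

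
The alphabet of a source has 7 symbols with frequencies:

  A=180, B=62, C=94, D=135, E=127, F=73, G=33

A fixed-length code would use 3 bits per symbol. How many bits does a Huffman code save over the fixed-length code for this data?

220

Fixed-length: 3 bits × 704 symbols = 2112 bits.
Huffman merges:
merge G(33) and B(62): 95
merge F(73) and C(94): 167
merge 95 and E(127): 222
merge D(135) and 167: 302
merge A(180) and 222: 402
merge 302 and 402: 704
Huffman total = 95 + 167 + 222 + 302 + 402 + 704 = 1892 bits.
Saving = 2112 − 1892 = 220 bits.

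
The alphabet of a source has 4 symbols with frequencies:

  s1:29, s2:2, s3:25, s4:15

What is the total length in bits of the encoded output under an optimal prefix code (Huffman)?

130

Merge the two smallest weights repeatedly:
combine s2(2), s4(15) → 17
combine 17, s3(25) → 42
combine s1(29), 42 → 71
Each symbol's bit-cost is frequency × depth; summing gives 130 bits (equivalently 17 + 42 + 71).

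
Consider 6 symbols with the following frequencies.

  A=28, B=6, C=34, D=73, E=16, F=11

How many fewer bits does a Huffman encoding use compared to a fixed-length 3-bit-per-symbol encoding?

130

Fixed-length: 3 bits × 168 symbols = 504 bits.
Huffman merges:
merge B(6) and F(11): 17
merge E(16) and 17: 33
merge A(28) and 33: 61
merge C(34) and 61: 95
merge D(73) and 95: 168
Huffman total = 17 + 33 + 61 + 95 + 168 = 374 bits.
Saving = 504 − 374 = 130 bits.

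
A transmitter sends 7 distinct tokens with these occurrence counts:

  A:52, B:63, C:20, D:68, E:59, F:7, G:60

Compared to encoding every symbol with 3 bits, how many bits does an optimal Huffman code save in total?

Fixed-length: 3 bits × 329 symbols = 987 bits.
Huffman merges:
F(7) + C(20) → 27
27 + A(52) → 79
E(59) + G(60) → 119
B(63) + D(68) → 131
79 + 119 → 198
131 + 198 → 329
Huffman total = 27 + 79 + 119 + 131 + 198 + 329 = 883 bits.
Saving = 987 − 883 = 104 bits.

104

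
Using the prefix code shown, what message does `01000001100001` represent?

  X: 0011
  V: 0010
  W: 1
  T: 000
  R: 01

RTXTR

Read left to right; each codeword is recognised as soon as it completes (prefix code):
  01→R | 000→T | 0011→X | 000→T | 01→R
Decoded message: RTXTR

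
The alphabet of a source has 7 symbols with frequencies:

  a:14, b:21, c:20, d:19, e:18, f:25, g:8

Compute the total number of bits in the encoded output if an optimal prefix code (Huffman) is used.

350

Greedily combine the two least-frequent nodes:
merge g(8) and a(14): 22
merge e(18) and d(19): 37
merge c(20) and b(21): 41
merge 22 and f(25): 47
merge 37 and 41: 78
merge 47 and 78: 125
Each symbol's bit-cost is frequency × depth; summing gives 350 bits (equivalently 22 + 37 + 41 + 47 + 78 + 125).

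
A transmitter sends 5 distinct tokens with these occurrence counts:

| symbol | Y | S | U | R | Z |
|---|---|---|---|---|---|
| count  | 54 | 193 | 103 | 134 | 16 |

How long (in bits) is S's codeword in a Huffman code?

Build the tree from the bottom:
combine Z(16), Y(54) → 70
combine 70, U(103) → 173
combine R(134), 173 → 307
combine S(193), 307 → 500
S sits one level below the root: a 1-bit codeword.

1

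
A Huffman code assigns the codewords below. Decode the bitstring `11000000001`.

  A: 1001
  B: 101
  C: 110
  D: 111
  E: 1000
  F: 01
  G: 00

Read left to right; each codeword is recognised as soon as it completes (prefix code):
  110→C | 00→G | 00→G | 00→G | 01→F
Decoded message: CGGGF

CGGGF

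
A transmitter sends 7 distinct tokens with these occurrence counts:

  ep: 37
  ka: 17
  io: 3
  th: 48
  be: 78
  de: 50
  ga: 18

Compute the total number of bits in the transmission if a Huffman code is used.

Build the Huffman tree bottom-up:
io(3) + ka(17) → 20
ga(18) + 20 → 38
ep(37) + 38 → 75
th(48) + de(50) → 98
75 + be(78) → 153
98 + 153 → 251
The encoded length is the sum of every internal node's weight: 20 + 38 + 75 + 98 + 153 + 251 = 635 bits.

635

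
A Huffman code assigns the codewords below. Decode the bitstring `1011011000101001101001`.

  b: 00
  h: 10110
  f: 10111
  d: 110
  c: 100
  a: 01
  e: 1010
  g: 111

hdbeaea

Read left to right; each codeword is recognised as soon as it completes (prefix code):
  10110→h | 110→d | 00→b | 1010→e | 01→a | 1010→e | 01→a
Decoded message: hdbeaea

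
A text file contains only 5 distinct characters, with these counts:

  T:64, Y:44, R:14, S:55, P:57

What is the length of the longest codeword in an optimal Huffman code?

3

Merge the two lowest-weight nodes at each step:
merge R(14) and Y(44): 58
merge S(55) and P(57): 112
merge 58 and T(64): 122
merge 112 and 122: 234
Maximum depth reached is 3.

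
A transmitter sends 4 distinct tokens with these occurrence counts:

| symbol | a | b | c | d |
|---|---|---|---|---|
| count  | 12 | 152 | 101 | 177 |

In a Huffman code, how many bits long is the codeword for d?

Build the tree from the bottom:
a(12) + c(101) → 113
113 + b(152) → 265
d(177) + 265 → 442
d sits one level below the root: a 1-bit codeword.

1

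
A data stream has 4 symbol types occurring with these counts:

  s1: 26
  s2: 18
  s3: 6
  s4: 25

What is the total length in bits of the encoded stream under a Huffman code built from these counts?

Greedily combine the two least-frequent nodes:
merge s3(6) and s2(18): 24
merge 24 and s4(25): 49
merge s1(26) and 49: 75
Total encoded bits = sum of merged weights = 24 + 49 + 75 = 148.

148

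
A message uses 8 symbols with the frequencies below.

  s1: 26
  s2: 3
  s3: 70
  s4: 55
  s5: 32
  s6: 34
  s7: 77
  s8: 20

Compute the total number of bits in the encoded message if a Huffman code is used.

876

Build the Huffman tree bottom-up:
s2(3) + s8(20) → 23
23 + s1(26) → 49
s5(32) + s6(34) → 66
49 + s4(55) → 104
66 + s3(70) → 136
s7(77) + 104 → 181
136 + 181 → 317
Total encoded bits = sum of merged weights = 23 + 49 + 66 + 104 + 136 + 181 + 317 = 876.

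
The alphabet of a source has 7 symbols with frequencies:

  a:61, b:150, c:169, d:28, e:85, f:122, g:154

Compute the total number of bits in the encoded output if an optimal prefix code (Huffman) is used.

2073

Merge the two smallest weights repeatedly:
combine d(28), a(61) → 89
combine e(85), 89 → 174
combine f(122), b(150) → 272
combine g(154), c(169) → 323
combine 174, 272 → 446
combine 323, 446 → 769
Total encoded bits = sum of merged weights = 89 + 174 + 272 + 323 + 446 + 769 = 2073.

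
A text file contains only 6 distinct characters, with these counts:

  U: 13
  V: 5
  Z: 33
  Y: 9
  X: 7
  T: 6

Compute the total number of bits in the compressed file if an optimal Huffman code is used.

164

Greedily combine the two least-frequent nodes:
merge V(5) and T(6): 11
merge X(7) and Y(9): 16
merge 11 and U(13): 24
merge 16 and 24: 40
merge Z(33) and 40: 73
The encoded length is the sum of every internal node's weight: 11 + 16 + 24 + 40 + 73 = 164 bits.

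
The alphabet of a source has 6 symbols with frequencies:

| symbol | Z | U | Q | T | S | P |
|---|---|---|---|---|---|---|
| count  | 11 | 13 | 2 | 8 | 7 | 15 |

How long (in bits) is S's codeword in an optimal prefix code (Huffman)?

4

Build the tree from the bottom:
merge Q(2) and S(7): 9
merge T(8) and 9: 17
merge Z(11) and U(13): 24
merge P(15) and 17: 32
merge 24 and 32: 56
S sits 4 levels below the root, so its codeword is 4 bits.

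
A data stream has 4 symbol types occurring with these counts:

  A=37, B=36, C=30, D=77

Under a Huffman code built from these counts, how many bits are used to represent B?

3

Huffman merges, smallest pair first:
combine C(30), B(36) → 66
combine A(37), 66 → 103
combine D(77), 103 → 180
B's leaf is at depth 3, giving a 3-bit codeword.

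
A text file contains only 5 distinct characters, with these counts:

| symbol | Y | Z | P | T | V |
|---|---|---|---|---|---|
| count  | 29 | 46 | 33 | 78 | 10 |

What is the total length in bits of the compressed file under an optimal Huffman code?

Greedily combine the two least-frequent nodes:
merge V(10) and Y(29): 39
merge P(33) and 39: 72
merge Z(46) and 72: 118
merge T(78) and 118: 196
Total encoded bits = sum of merged weights = 39 + 72 + 118 + 196 = 425.

425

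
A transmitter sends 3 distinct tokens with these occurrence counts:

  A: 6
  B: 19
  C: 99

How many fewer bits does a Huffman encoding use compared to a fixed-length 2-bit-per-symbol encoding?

Fixed-length: 2 bits × 124 symbols = 248 bits.
Huffman merges:
merge A(6) and B(19): 25
merge 25 and C(99): 124
Huffman total = 25 + 124 = 149 bits.
Saving = 248 − 149 = 99 bits.

99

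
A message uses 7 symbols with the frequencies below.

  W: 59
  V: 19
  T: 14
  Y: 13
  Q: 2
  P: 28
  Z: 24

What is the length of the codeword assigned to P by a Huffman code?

Build the tree from the bottom:
merge Q(2) and Y(13): 15
merge T(14) and 15: 29
merge V(19) and Z(24): 43
merge P(28) and 29: 57
merge 43 and 57: 100
merge W(59) and 100: 159
The subtree containing P is merged 3 times, so code length = 3.

3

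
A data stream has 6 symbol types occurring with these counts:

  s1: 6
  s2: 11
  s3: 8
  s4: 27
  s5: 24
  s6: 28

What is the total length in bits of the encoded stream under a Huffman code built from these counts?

Greedily combine the two least-frequent nodes:
combine s1(6), s3(8) → 14
combine s2(11), 14 → 25
combine s5(24), 25 → 49
combine s4(27), s6(28) → 55
combine 49, 55 → 104
The encoded length is the sum of every internal node's weight: 14 + 25 + 49 + 55 + 104 = 247 bits.

247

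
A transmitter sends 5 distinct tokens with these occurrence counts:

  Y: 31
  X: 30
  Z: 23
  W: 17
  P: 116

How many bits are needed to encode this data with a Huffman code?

419

Merge the two smallest weights repeatedly:
merge W(17) and Z(23): 40
merge X(30) and Y(31): 61
merge 40 and 61: 101
merge 101 and P(116): 217
Total encoded bits = sum of merged weights = 40 + 61 + 101 + 217 = 419.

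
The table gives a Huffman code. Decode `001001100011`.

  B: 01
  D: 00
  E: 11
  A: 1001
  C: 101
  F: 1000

DAFE

Read left to right; each codeword is recognised as soon as it completes (prefix code):
  00→D | 1001→A | 1000→F | 11→E
Decoded message: DAFE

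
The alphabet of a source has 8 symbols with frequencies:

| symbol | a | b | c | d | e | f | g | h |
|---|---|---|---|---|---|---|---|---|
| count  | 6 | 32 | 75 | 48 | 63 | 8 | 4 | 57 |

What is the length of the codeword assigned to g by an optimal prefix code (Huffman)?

Build the tree from the bottom:
combine g(4), a(6) → 10
combine f(8), 10 → 18
combine 18, b(32) → 50
combine d(48), 50 → 98
combine h(57), e(63) → 120
combine c(75), 98 → 173
combine 120, 173 → 293
The subtree containing g is merged 6 times, so code length = 6.

6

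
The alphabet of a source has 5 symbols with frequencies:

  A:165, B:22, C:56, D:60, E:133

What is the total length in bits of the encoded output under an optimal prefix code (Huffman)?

923

Greedily combine the two least-frequent nodes:
B(22) + C(56) → 78
D(60) + 78 → 138
E(133) + 138 → 271
A(165) + 271 → 436
The encoded length is the sum of every internal node's weight: 78 + 138 + 271 + 436 = 923 bits.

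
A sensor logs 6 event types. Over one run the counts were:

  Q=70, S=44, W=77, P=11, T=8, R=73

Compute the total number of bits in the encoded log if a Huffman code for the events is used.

Merge the two smallest weights repeatedly:
T(8) + P(11) → 19
19 + S(44) → 63
63 + Q(70) → 133
R(73) + W(77) → 150
133 + 150 → 283
The encoded length is the sum of every internal node's weight: 19 + 63 + 133 + 150 + 283 = 648 bits.

648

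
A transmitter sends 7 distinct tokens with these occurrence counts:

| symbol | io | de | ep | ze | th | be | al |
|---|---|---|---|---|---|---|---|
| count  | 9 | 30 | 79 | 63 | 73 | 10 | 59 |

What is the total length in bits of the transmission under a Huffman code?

Greedily combine the two least-frequent nodes:
merge io(9) and be(10): 19
merge 19 and de(30): 49
merge 49 and al(59): 108
merge ze(63) and th(73): 136
merge ep(79) and 108: 187
merge 136 and 187: 323
The encoded length is the sum of every internal node's weight: 19 + 49 + 108 + 136 + 187 + 323 = 822 bits.

822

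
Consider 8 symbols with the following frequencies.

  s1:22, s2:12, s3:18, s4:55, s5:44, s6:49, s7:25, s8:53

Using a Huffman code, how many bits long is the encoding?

803

Merge the two smallest weights repeatedly:
merge s2(12) and s3(18): 30
merge s1(22) and s7(25): 47
merge 30 and s5(44): 74
merge 47 and s6(49): 96
merge s8(53) and s4(55): 108
merge 74 and 96: 170
merge 108 and 170: 278
Each symbol's bit-cost is frequency × depth; summing gives 803 bits (equivalently 30 + 47 + 74 + 96 + 108 + 170 + 278).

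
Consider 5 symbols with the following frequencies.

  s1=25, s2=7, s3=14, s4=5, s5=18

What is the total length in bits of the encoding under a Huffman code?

Merge the two smallest weights repeatedly:
s4(5) + s2(7) → 12
12 + s3(14) → 26
s5(18) + s1(25) → 43
26 + 43 → 69
Each symbol's bit-cost is frequency × depth; summing gives 150 bits (equivalently 12 + 26 + 43 + 69).

150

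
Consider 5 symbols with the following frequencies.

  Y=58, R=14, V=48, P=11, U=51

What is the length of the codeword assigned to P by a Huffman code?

3

Repeatedly merge the two smallest:
P(11) + R(14) → 25
25 + V(48) → 73
U(51) + Y(58) → 109
73 + 109 → 182
The subtree containing P is merged 3 times, so code length = 3.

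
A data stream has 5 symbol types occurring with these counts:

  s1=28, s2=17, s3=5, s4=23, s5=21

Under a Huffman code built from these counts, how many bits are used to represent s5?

Build the tree from the bottom:
merge s3(5) and s2(17): 22
merge s5(21) and 22: 43
merge s4(23) and s1(28): 51
merge 43 and 51: 94
The subtree containing s5 is merged 2 times, so code length = 2.

2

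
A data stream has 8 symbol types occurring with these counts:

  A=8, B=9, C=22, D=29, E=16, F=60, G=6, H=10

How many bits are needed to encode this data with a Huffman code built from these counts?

423

Build the Huffman tree bottom-up:
G(6) + A(8) → 14
B(9) + H(10) → 19
14 + E(16) → 30
19 + C(22) → 41
D(29) + 30 → 59
41 + 59 → 100
F(60) + 100 → 160
The encoded length is the sum of every internal node's weight: 14 + 19 + 30 + 41 + 59 + 100 + 160 = 423 bits.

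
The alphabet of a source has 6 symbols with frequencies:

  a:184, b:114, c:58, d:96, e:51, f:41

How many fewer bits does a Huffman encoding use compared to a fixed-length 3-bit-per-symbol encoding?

Fixed-length: 3 bits × 544 symbols = 1632 bits.
Huffman merges:
combine f(41), e(51) → 92
combine c(58), 92 → 150
combine d(96), b(114) → 210
combine 150, a(184) → 334
combine 210, 334 → 544
Huffman total = 92 + 150 + 210 + 334 + 544 = 1330 bits.
Saving = 1632 − 1330 = 302 bits.

302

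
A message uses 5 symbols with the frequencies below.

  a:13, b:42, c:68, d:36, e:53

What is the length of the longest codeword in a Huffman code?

Merge the two lowest-weight nodes at each step:
combine a(13), d(36) → 49
combine b(42), 49 → 91
combine e(53), c(68) → 121
combine 91, 121 → 212
Maximum depth reached is 3.

3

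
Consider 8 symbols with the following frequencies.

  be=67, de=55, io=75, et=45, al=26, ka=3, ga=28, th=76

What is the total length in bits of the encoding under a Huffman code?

1060

Merge the two smallest weights repeatedly:
ka(3) + al(26) → 29
ga(28) + 29 → 57
et(45) + de(55) → 100
57 + be(67) → 124
io(75) + th(76) → 151
100 + 124 → 224
151 + 224 → 375
Each symbol's bit-cost is frequency × depth; summing gives 1060 bits (equivalently 29 + 57 + 100 + 124 + 151 + 224 + 375).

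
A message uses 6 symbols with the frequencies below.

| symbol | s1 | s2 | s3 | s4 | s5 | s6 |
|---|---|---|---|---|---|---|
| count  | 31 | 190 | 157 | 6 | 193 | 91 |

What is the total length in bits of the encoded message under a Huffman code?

1501

Build the Huffman tree bottom-up:
merge s4(6) and s1(31): 37
merge 37 and s6(91): 128
merge 128 and s3(157): 285
merge s2(190) and s5(193): 383
merge 285 and 383: 668
Total encoded bits = sum of merged weights = 37 + 128 + 285 + 383 + 668 = 1501.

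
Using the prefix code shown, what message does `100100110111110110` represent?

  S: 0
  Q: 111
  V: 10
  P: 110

Read left to right; each codeword is recognised as soon as it completes (prefix code):
  10→V | 0→S | 10→V | 0→S | 110→P | 111→Q | 110→P | 110→P
Decoded message: VSVSPQPP

VSVSPQPP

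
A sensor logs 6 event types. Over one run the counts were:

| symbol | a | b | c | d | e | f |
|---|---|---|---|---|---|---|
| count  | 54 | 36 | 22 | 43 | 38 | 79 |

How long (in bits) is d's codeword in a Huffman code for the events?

Huffman merges, smallest pair first:
merge c(22) and b(36): 58
merge e(38) and d(43): 81
merge a(54) and 58: 112
merge f(79) and 81: 160
merge 112 and 160: 272
d's leaf is at depth 3, giving a 3-bit codeword.

3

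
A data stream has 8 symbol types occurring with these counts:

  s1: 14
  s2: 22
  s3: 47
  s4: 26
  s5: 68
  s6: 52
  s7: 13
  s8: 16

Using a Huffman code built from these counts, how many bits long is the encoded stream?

719

Merge the two smallest weights repeatedly:
combine s7(13), s1(14) → 27
combine s8(16), s2(22) → 38
combine s4(26), 27 → 53
combine 38, s3(47) → 85
combine s6(52), 53 → 105
combine s5(68), 85 → 153
combine 105, 153 → 258
Each symbol's bit-cost is frequency × depth; summing gives 719 bits (equivalently 27 + 38 + 53 + 85 + 105 + 153 + 258).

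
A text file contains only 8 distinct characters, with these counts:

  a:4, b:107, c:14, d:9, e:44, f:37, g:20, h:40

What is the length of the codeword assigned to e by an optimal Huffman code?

3

Repeatedly merge the two smallest:
a(4) + d(9) → 13
13 + c(14) → 27
g(20) + 27 → 47
f(37) + h(40) → 77
e(44) + 47 → 91
77 + 91 → 168
b(107) + 168 → 275
e sits 3 levels below the root, so its codeword is 3 bits.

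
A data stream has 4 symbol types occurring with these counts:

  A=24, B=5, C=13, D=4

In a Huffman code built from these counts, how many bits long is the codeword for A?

1

Huffman merges, smallest pair first:
combine D(4), B(5) → 9
combine 9, C(13) → 22
combine 22, A(24) → 46
A is a child of the root — depth 1, so its codeword is a single bit.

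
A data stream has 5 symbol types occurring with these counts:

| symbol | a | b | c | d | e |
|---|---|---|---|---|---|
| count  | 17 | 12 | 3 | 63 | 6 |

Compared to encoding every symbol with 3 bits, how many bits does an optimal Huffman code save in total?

Fixed-length: 3 bits × 101 symbols = 303 bits.
Huffman merges:
merge c(3) and e(6): 9
merge 9 and b(12): 21
merge a(17) and 21: 38
merge 38 and d(63): 101
Huffman total = 9 + 21 + 38 + 101 = 169 bits.
Saving = 303 − 169 = 134 bits.

134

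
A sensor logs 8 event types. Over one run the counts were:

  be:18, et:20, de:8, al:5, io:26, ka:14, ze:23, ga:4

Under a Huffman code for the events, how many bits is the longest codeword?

Merge the two lowest-weight nodes at each step:
ga(4) + al(5) → 9
de(8) + 9 → 17
ka(14) + 17 → 31
be(18) + et(20) → 38
ze(23) + io(26) → 49
31 + 38 → 69
49 + 69 → 118
The rarest symbols sit at the bottom; the longest codeword is 5 bits.

5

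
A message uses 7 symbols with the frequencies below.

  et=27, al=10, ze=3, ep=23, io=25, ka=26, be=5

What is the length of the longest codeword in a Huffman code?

5

Merge the two lowest-weight nodes at each step:
ze(3) + be(5) → 8
8 + al(10) → 18
18 + ep(23) → 41
io(25) + ka(26) → 51
et(27) + 41 → 68
51 + 68 → 119
The rarest symbols sit at the bottom; the longest codeword is 5 bits.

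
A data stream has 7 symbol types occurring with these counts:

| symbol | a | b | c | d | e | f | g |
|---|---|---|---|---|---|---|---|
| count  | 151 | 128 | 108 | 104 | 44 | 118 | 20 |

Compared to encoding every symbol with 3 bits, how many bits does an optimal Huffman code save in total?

215

Fixed-length: 3 bits × 673 symbols = 2019 bits.
Huffman merges:
merge g(20) and e(44): 64
merge 64 and d(104): 168
merge c(108) and f(118): 226
merge b(128) and a(151): 279
merge 168 and 226: 394
merge 279 and 394: 673
Huffman total = 64 + 168 + 226 + 279 + 394 + 673 = 1804 bits.
Saving = 2019 − 1804 = 215 bits.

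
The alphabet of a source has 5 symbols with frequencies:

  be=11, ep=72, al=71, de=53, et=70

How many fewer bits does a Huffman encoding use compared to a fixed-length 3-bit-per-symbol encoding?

213

Fixed-length: 3 bits × 277 symbols = 831 bits.
Huffman merges:
combine be(11), de(53) → 64
combine 64, et(70) → 134
combine al(71), ep(72) → 143
combine 134, 143 → 277
Huffman total = 64 + 134 + 143 + 277 = 618 bits.
Saving = 831 − 618 = 213 bits.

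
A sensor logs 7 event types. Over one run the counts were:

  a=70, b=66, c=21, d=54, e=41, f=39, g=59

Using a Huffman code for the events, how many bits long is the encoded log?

974

Merge the two smallest weights repeatedly:
c(21) + f(39) → 60
e(41) + d(54) → 95
g(59) + 60 → 119
b(66) + a(70) → 136
95 + 119 → 214
136 + 214 → 350
The encoded length is the sum of every internal node's weight: 60 + 95 + 119 + 136 + 214 + 350 = 974 bits.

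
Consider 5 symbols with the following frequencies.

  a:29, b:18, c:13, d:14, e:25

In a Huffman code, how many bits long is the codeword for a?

Build the tree from the bottom:
merge c(13) and d(14): 27
merge b(18) and e(25): 43
merge 27 and a(29): 56
merge 43 and 56: 99
The subtree containing a is merged 2 times, so code length = 2.

2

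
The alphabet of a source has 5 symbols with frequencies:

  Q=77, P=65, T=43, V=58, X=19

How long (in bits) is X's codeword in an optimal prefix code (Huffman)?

Build the tree from the bottom:
merge X(19) and T(43): 62
merge V(58) and 62: 120
merge P(65) and Q(77): 142
merge 120 and 142: 262
X's leaf is at depth 3, giving a 3-bit codeword.

3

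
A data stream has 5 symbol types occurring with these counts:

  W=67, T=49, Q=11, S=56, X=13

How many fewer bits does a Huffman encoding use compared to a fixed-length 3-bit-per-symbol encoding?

172

Fixed-length: 3 bits × 196 symbols = 588 bits.
Huffman merges:
combine Q(11), X(13) → 24
combine 24, T(49) → 73
combine S(56), W(67) → 123
combine 73, 123 → 196
Huffman total = 24 + 73 + 123 + 196 = 416 bits.
Saving = 588 − 416 = 172 bits.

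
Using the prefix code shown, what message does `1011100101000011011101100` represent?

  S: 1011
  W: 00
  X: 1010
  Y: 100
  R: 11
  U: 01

SYXWUSSW

Read left to right; each codeword is recognised as soon as it completes (prefix code):
  1011→S | 100→Y | 1010→X | 00→W | 01→U | 1011→S | 1011→S | 00→W
Decoded message: SYXWUSSW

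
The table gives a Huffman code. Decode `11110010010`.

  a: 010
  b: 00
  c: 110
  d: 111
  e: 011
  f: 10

Read left to right; each codeword is recognised as soon as it completes (prefix code):
  111→d | 10→f | 010→a | 010→a
Decoded message: dfaa

dfaa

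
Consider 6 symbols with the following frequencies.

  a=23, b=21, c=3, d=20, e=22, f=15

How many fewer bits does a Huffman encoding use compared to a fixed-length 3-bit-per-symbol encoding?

Fixed-length: 3 bits × 104 symbols = 312 bits.
Huffman merges:
c(3) + f(15) → 18
18 + d(20) → 38
b(21) + e(22) → 43
a(23) + 38 → 61
43 + 61 → 104
Huffman total = 18 + 38 + 43 + 61 + 104 = 264 bits.
Saving = 312 − 264 = 48 bits.

48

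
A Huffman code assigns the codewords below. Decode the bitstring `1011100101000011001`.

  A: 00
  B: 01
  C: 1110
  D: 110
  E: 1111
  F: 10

FCBBAADB

Read left to right; each codeword is recognised as soon as it completes (prefix code):
  10→F | 1110→C | 01→B | 01→B | 00→A | 00→A | 110→D | 01→B
Decoded message: FCBBAADB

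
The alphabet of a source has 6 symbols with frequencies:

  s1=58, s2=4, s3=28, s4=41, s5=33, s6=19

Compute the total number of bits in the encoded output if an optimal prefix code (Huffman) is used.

440

Greedily combine the two least-frequent nodes:
merge s2(4) and s6(19): 23
merge 23 and s3(28): 51
merge s5(33) and s4(41): 74
merge 51 and s1(58): 109
merge 74 and 109: 183
The encoded length is the sum of every internal node's weight: 23 + 51 + 74 + 109 + 183 = 440 bits.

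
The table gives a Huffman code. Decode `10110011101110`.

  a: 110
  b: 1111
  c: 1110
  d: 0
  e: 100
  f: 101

fecc

Read left to right; each codeword is recognised as soon as it completes (prefix code):
  101→f | 100→e | 1110→c | 1110→c
Decoded message: fecc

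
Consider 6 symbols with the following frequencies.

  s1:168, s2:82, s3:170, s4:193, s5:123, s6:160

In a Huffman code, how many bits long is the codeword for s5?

3

Build the tree from the bottom:
s2(82) + s5(123) → 205
s6(160) + s1(168) → 328
s3(170) + s4(193) → 363
205 + 328 → 533
363 + 533 → 896
The subtree containing s5 is merged 3 times, so code length = 3.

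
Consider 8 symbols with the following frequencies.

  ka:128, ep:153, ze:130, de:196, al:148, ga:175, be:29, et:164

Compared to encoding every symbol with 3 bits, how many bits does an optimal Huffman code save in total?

Fixed-length: 3 bits × 1123 symbols = 3369 bits.
Huffman merges:
merge be(29) and ka(128): 157
merge ze(130) and al(148): 278
merge ep(153) and 157: 310
merge et(164) and ga(175): 339
merge de(196) and 278: 474
merge 310 and 339: 649
merge 474 and 649: 1123
Huffman total = 157 + 278 + 310 + 339 + 474 + 649 + 1123 = 3330 bits.
Saving = 3369 − 3330 = 39 bits.

39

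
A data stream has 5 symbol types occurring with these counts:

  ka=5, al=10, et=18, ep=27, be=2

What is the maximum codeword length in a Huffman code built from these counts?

Merge the two lowest-weight nodes at each step:
be(2) + ka(5) → 7
7 + al(10) → 17
17 + et(18) → 35
ep(27) + 35 → 62
The first pair merged (be, ka) ends up deepest, at depth 4.

4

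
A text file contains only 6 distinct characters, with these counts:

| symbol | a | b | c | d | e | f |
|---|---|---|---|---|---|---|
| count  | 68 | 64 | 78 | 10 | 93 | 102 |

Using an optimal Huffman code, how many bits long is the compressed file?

Build the Huffman tree bottom-up:
combine d(10), b(64) → 74
combine a(68), 74 → 142
combine c(78), e(93) → 171
combine f(102), 142 → 244
combine 171, 244 → 415
Total encoded bits = sum of merged weights = 74 + 142 + 171 + 244 + 415 = 1046.

1046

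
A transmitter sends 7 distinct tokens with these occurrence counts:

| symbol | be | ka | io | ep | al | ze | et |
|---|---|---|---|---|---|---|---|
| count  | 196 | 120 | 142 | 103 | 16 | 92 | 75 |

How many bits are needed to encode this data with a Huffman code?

1985

Build the Huffman tree bottom-up:
al(16) + et(75) → 91
91 + ze(92) → 183
ep(103) + ka(120) → 223
io(142) + 183 → 325
be(196) + 223 → 419
325 + 419 → 744
Total encoded bits = sum of merged weights = 91 + 183 + 223 + 325 + 419 + 744 = 1985.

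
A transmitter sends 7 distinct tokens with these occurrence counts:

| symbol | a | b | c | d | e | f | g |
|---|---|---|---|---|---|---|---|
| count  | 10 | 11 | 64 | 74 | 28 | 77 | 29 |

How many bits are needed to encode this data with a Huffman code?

734

Greedily combine the two least-frequent nodes:
a(10) + b(11) → 21
21 + e(28) → 49
g(29) + 49 → 78
c(64) + d(74) → 138
f(77) + 78 → 155
138 + 155 → 293
Each symbol's bit-cost is frequency × depth; summing gives 734 bits (equivalently 21 + 49 + 78 + 138 + 155 + 293).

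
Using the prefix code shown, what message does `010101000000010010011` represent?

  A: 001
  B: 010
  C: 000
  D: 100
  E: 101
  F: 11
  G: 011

BECCBBG

Read left to right; each codeword is recognised as soon as it completes (prefix code):
  010→B | 101→E | 000→C | 000→C | 010→B | 010→B | 011→G
Decoded message: BECCBBG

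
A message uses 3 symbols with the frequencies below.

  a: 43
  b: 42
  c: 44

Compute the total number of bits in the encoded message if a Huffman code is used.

214

Merge the two smallest weights repeatedly:
combine b(42), a(43) → 85
combine c(44), 85 → 129
The encoded length is the sum of every internal node's weight: 85 + 129 = 214 bits.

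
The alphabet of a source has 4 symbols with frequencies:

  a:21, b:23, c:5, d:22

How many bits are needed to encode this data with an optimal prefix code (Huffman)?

142

Greedily combine the two least-frequent nodes:
c(5) + a(21) → 26
d(22) + b(23) → 45
26 + 45 → 71
Each symbol's bit-cost is frequency × depth; summing gives 142 bits (equivalently 26 + 45 + 71).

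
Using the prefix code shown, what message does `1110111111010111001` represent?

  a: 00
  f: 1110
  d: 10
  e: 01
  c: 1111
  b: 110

fcbdfe

Read left to right; each codeword is recognised as soon as it completes (prefix code):
  1110→f | 1111→c | 110→b | 10→d | 1110→f | 01→e
Decoded message: fcbdfe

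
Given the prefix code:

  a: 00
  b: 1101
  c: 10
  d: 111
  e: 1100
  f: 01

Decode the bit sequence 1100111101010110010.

edcccec

Read left to right; each codeword is recognised as soon as it completes (prefix code):
  1100→e | 111→d | 10→c | 10→c | 10→c | 1100→e | 10→c
Decoded message: edcccec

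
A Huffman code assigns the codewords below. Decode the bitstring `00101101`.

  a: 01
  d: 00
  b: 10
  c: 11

dbca

Read left to right; each codeword is recognised as soon as it completes (prefix code):
  00→d | 10→b | 11→c | 01→a
Decoded message: dbca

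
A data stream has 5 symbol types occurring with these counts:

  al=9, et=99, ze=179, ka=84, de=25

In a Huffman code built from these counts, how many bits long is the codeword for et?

2

Build the tree from the bottom:
al(9) + de(25) → 34
34 + ka(84) → 118
et(99) + 118 → 217
ze(179) + 217 → 396
The subtree containing et is merged 2 times, so code length = 2.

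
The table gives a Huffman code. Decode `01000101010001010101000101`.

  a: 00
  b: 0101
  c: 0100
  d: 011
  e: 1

cbcbbab

Read left to right; each codeword is recognised as soon as it completes (prefix code):
  0100→c | 0101→b | 0100→c | 0101→b | 0101→b | 00→a | 0101→b
Decoded message: cbcbbab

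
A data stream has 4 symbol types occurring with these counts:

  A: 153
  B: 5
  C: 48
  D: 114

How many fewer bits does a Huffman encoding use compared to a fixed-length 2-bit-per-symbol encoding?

100

Fixed-length: 2 bits × 320 symbols = 640 bits.
Huffman merges:
B(5) + C(48) → 53
53 + D(114) → 167
A(153) + 167 → 320
Huffman total = 53 + 167 + 320 = 540 bits.
Saving = 640 − 540 = 100 bits.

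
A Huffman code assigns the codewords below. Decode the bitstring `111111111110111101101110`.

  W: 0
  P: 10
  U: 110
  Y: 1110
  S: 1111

SSYSWUY

Read left to right; each codeword is recognised as soon as it completes (prefix code):
  1111→S | 1111→S | 1110→Y | 1111→S | 0→W | 110→U | 1110→Y
Decoded message: SSYSWUY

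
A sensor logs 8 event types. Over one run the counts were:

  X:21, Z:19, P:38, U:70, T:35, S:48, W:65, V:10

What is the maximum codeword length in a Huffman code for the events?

Merge the two lowest-weight nodes at each step:
merge V(10) and Z(19): 29
merge X(21) and 29: 50
merge T(35) and P(38): 73
merge S(48) and 50: 98
merge W(65) and U(70): 135
merge 73 and 98: 171
merge 135 and 171: 306
The first pair merged (V, Z) ends up deepest, at depth 5.

5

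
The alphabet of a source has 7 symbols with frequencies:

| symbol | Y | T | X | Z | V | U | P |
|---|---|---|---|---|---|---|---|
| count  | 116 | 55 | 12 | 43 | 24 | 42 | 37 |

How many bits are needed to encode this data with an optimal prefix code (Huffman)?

Build the Huffman tree bottom-up:
combine X(12), V(24) → 36
combine 36, P(37) → 73
combine U(42), Z(43) → 85
combine T(55), 73 → 128
combine 85, Y(116) → 201
combine 128, 201 → 329
Total encoded bits = sum of merged weights = 36 + 73 + 85 + 128 + 201 + 329 = 852.

852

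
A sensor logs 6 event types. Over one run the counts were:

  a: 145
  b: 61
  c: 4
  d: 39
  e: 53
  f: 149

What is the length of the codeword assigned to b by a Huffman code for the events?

Repeatedly merge the two smallest:
combine c(4), d(39) → 43
combine 43, e(53) → 96
combine b(61), 96 → 157
combine a(145), f(149) → 294
combine 157, 294 → 451
The subtree containing b is merged 2 times, so code length = 2.

2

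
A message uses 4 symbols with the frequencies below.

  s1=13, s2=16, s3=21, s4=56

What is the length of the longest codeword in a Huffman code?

3

Merge the two lowest-weight nodes at each step:
merge s1(13) and s2(16): 29
merge s3(21) and 29: 50
merge 50 and s4(56): 106
Maximum depth reached is 3.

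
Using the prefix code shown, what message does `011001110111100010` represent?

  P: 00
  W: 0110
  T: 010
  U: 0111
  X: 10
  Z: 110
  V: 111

WUUXPX

Read left to right; each codeword is recognised as soon as it completes (prefix code):
  0110→W | 0111→U | 0111→U | 10→X | 00→P | 10→X
Decoded message: WUUXPX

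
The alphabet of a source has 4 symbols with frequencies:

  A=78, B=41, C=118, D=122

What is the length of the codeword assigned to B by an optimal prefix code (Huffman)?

Build the tree from the bottom:
merge B(41) and A(78): 119
merge C(118) and 119: 237
merge D(122) and 237: 359
The subtree containing B is merged 3 times, so code length = 3.

3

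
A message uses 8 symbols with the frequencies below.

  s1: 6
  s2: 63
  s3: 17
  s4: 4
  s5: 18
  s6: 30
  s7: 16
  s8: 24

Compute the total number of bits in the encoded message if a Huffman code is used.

Build the Huffman tree bottom-up:
s4(4) + s1(6) → 10
10 + s7(16) → 26
s3(17) + s5(18) → 35
s8(24) + 26 → 50
s6(30) + 35 → 65
50 + s2(63) → 113
65 + 113 → 178
Each symbol's bit-cost is frequency × depth; summing gives 477 bits (equivalently 10 + 26 + 35 + 50 + 65 + 113 + 178).

477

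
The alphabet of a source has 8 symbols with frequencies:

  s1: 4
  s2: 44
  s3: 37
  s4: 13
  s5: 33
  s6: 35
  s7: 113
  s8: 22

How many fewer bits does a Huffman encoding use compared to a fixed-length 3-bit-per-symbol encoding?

Fixed-length: 3 bits × 301 symbols = 903 bits.
Huffman merges:
combine s1(4), s4(13) → 17
combine 17, s8(22) → 39
combine s5(33), s6(35) → 68
combine s3(37), 39 → 76
combine s2(44), 68 → 112
combine 76, 112 → 188
combine s7(113), 188 → 301
Huffman total = 17 + 39 + 68 + 76 + 112 + 188 + 301 = 801 bits.
Saving = 903 − 801 = 102 bits.

102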